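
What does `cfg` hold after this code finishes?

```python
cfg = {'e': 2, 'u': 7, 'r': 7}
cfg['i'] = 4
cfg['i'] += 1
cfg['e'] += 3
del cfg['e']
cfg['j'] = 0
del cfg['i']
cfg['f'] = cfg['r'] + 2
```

{'u': 7, 'r': 7, 'j': 0, 'f': 9}

cfg['i'] = 4 → {'e': 2, 'u': 7, 'r': 7, 'i': 4}
cfg['i'] = 4+1 = 5 → {'e': 2, 'u': 7, 'r': 7, 'i': 5}
cfg['e'] = 2+3 = 5 → {'e': 5, 'u': 7, 'r': 7, 'i': 5}
del 'e' → {'u': 7, 'r': 7, 'i': 5}
cfg['j'] = 0 → {'u': 7, 'r': 7, 'i': 5, 'j': 0}
del 'i' → {'u': 7, 'r': 7, 'j': 0}
cfg['f'] = cfg['r']+2 = 9 → {'u': 7, 'r': 7, 'j': 0, 'f': 9}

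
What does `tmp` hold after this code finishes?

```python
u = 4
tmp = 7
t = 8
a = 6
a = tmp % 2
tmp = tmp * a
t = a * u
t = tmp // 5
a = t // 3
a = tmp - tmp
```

7

a = 7%2 = 1
tmp = 7*1 = 7
t = 1*4 = 4
t = 7//5 = 1
a = 1//3 = 0
a = 7-7 = 0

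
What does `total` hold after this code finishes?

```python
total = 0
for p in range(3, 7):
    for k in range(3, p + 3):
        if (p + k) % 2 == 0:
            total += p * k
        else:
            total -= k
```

210

p=3,k=3: even sum, total = 0+9 = 9
p=3,k=4: odd sum, total = 9-4 = 5
p=3,k=5: even sum, total = 5+15 = 20
p=4,k=3: odd sum, total = 20-3 = 17
p=4,k=4: even sum, total = 17+16 = 33
p=4,k=5: odd sum, total = 33-5 = 28
p=4,k=6: even sum, total = 28+24 = 52
p=5,k=3: even sum, total = 52+15 = 67
p=5,k=4: odd sum, total = 67-4 = 63
p=5,k=5: even sum, total = 63+25 = 88
p=5,k=6: odd sum, total = 88-6 = 82
p=5,k=7: even sum, total = 82+35 = 117
p=6,k=3: odd sum, total = 117-3 = 114
p=6,k=4: even sum, total = 114+24 = 138
p=6,k=5: odd sum, total = 138-5 = 133
p=6,k=6: even sum, total = 133+36 = 169
p=6,k=7: odd sum, total = 169-7 = 162
p=6,k=8: even sum, total = 162+48 = 210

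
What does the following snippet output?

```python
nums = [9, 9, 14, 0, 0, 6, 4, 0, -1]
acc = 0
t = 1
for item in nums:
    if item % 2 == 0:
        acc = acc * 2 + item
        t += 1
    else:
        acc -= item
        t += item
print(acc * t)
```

item=9: not even, acc = 0-9 = -9; t=10
item=9: not even, acc = (-9)-9 = -18; t=19
item=14: even, acc = (-18)*2+14 = -22; t=20
item=0: even, acc = (-22)*2+0 = -44; t=21
item=0: even, acc = (-44)*2+0 = -88; t=22
item=6: even, acc = (-88)*2+6 = -170; t=23
item=4: even, acc = (-170)*2+4 = -336; t=24
item=0: even, acc = (-336)*2+0 = -672; t=25
item=-1: not even, acc = (-672)-(-1) = -671; t=24
acc*t = (-671)*24 = -16104

-16104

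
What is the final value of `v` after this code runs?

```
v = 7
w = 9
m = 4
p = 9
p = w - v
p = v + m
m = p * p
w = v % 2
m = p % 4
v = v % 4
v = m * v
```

9

p = 9-7 = 2
p = 7+4 = 11
m = 11*11 = 121
w = 7%2 = 1
m = 11%4 = 3
v = 7%4 = 3
v = 3*3 = 9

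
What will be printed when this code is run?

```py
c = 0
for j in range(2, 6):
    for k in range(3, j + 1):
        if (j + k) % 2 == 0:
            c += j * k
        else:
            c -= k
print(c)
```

j=3,k=3: even sum, c = 0+9 = 9
j=4,k=3: odd sum, c = 9-3 = 6
j=4,k=4: even sum, c = 6+16 = 22
j=5,k=3: even sum, c = 22+15 = 37
j=5,k=4: odd sum, c = 37-4 = 33
j=5,k=5: even sum, c = 33+25 = 58

58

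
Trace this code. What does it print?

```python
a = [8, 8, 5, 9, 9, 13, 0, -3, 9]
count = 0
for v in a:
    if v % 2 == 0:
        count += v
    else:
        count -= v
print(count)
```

-26

v=8: even, count = 0+8 = 8
v=8: even, count = 8+8 = 16
v=5: not even, count = 16-5 = 11
v=9: not even, count = 11-9 = 2
v=9: not even, count = 2-9 = -7
v=13: not even, count = (-7)-13 = -20
v=0: even, count = (-20)+0 = -20
v=-3: not even, count = (-20)-(-3) = -17
v=9: not even, count = (-17)-9 = -26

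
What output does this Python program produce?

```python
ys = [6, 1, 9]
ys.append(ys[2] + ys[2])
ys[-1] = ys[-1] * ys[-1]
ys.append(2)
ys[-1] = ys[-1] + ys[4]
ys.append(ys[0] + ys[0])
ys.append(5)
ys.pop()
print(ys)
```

[6, 1, 9, 324, 4, 12]

append ys[2]+ys[2] = 9+9 = 18 → [6, 1, 9, 18]
ys[-1] = ys[-1]*ys[-1] = 18*18 = 324 → [6, 1, 9, 324]
append 2 → [6, 1, 9, 324, 2]
ys[-1] = ys[-1]+ys[4] = 2+2 = 4 → [6, 1, 9, 324, 4]
append ys[0]+ys[0] = 6+6 = 12 → [6, 1, 9, 324, 4, 12]
append 5 → [6, 1, 9, 324, 4, 12, 5]
pop() removes 5 → [6, 1, 9, 324, 4, 12]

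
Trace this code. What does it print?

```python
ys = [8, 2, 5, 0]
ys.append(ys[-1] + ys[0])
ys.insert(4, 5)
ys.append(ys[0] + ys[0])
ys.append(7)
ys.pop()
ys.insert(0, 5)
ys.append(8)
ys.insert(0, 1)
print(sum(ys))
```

58

append ys[-1]+ys[0] = 0+8 = 8 → [8, 2, 5, 0, 8]
insert 5 at 4 → [8, 2, 5, 0, 5, 8]
append ys[0]+ys[0] = 8+8 = 16 → [8, 2, 5, 0, 5, 8, 16]
append 7 → [8, 2, 5, 0, 5, 8, 16, 7]
pop() removes 7 → [8, 2, 5, 0, 5, 8, 16]
insert 5 at 0 → [5, 8, 2, 5, 0, 5, 8, 16]
append 8 → [5, 8, 2, 5, 0, 5, 8, 16, 8]
insert 1 at 0 → [1, 5, 8, 2, 5, 0, 5, 8, 16, 8]
sum = 58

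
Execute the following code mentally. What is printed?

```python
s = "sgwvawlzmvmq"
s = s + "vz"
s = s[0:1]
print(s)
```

s

+ 'vz' → 'sgwvawlzmvmqvz'
slice [0:1] → 's'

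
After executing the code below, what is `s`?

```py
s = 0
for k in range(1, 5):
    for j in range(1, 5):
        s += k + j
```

k=1,j=1: s = 0+2 = 2
k=1,j=2: s = 2+3 = 5
k=1,j=3: s = 5+4 = 9
k=1,j=4: s = 9+5 = 14
k=2,j=1: s = 14+3 = 17
k=2,j=2: s = 17+4 = 21
k=2,j=3: s = 21+5 = 26
k=2,j=4: s = 26+6 = 32
k=3,j=1: s = 32+4 = 36
k=3,j=2: s = 36+5 = 41
k=3,j=3: s = 41+6 = 47
k=3,j=4: s = 47+7 = 54
k=4,j=1: s = 54+5 = 59
k=4,j=2: s = 59+6 = 65
k=4,j=3: s = 65+7 = 72
k=4,j=4: s = 72+8 = 80

80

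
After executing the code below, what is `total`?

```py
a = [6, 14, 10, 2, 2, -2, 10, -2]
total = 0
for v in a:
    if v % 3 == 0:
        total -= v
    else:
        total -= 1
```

-13

v=6: %3==0, total = 0-6 = -6
v=14: not %3==0, total = (-6)-1 = -7
v=10: not %3==0, total = (-7)-1 = -8
v=2: not %3==0, total = (-8)-1 = -9
v=2: not %3==0, total = (-9)-1 = -10
v=-2: not %3==0, total = (-10)-1 = -11
v=10: not %3==0, total = (-11)-1 = -12
v=-2: not %3==0, total = (-12)-1 = -13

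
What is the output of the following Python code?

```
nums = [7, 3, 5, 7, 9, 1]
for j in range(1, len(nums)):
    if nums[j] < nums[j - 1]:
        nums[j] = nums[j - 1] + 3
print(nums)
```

j=1: 3<7, nums[1] = 7+3 = 10 → [7, 10, 5, 7, 9, 1]
j=2: 5<10, nums[2] = 10+3 = 13 → [7, 10, 13, 7, 9, 1]
j=3: 7<13, nums[3] = 13+3 = 16 → [7, 10, 13, 16, 9, 1]
j=4: 9<16, nums[4] = 16+3 = 19 → [7, 10, 13, 16, 19, 1]
j=5: 1<19, nums[5] = 19+3 = 22 → [7, 10, 13, 16, 19, 22]

[7, 10, 13, 16, 19, 22]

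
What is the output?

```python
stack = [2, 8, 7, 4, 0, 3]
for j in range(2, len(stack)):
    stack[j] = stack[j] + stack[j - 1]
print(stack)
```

[2, 8, 15, 19, 19, 22]

j=2: stack[2] = 7+8 = 15 → [2, 8, 15, 4, 0, 3]
j=3: stack[3] = 4+15 = 19 → [2, 8, 15, 19, 0, 3]
j=4: stack[4] = 0+19 = 19 → [2, 8, 15, 19, 19, 3]
j=5: stack[5] = 3+19 = 22 → [2, 8, 15, 19, 19, 22]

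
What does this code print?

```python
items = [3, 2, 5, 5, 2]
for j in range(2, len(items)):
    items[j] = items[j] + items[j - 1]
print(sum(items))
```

j=2: items[2] = 5+2 = 7 → [3, 2, 7, 5, 2]
j=3: items[3] = 5+7 = 12 → [3, 2, 7, 12, 2]
j=4: items[4] = 2+12 = 14 → [3, 2, 7, 12, 14]
sum = 38

38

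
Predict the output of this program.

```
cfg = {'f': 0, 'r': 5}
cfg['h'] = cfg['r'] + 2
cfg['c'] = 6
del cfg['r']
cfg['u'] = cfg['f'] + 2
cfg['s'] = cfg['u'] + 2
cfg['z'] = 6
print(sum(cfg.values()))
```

25

cfg['h'] = cfg['r']+2 = 7 → {'f': 0, 'r': 5, 'h': 7}
cfg['c'] = 6 → {'f': 0, 'r': 5, 'h': 7, 'c': 6}
del 'r' → {'f': 0, 'h': 7, 'c': 6}
cfg['u'] = cfg['f']+2 = 2 → {'f': 0, 'h': 7, 'c': 6, 'u': 2}
cfg['s'] = cfg['u']+2 = 4 → {'f': 0, 'h': 7, 'c': 6, 'u': 2, 's': 4}
cfg['z'] = 6 → {'f': 0, 'h': 7, 'c': 6, 'u': 2, 's': 4, 'z': 6}
sum of values = 25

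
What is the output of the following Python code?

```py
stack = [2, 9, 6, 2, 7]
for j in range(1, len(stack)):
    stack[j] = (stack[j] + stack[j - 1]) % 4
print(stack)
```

[2, 3, 1, 3, 2]

j=1: stack[1] = (9+2)%4 = 3 → [2, 3, 6, 2, 7]
j=2: stack[2] = (6+3)%4 = 1 → [2, 3, 1, 2, 7]
j=3: stack[3] = (2+1)%4 = 3 → [2, 3, 1, 3, 7]
j=4: stack[4] = (7+3)%4 = 2 → [2, 3, 1, 3, 2]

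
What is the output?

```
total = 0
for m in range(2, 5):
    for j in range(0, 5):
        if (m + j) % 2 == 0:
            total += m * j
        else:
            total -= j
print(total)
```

m=2,j=0: even sum, total = 0+0 = 0
m=2,j=1: odd sum, total = 0-1 = -1
m=2,j=2: even sum, total = (-1)+4 = 3
m=2,j=3: odd sum, total = 3-3 = 0
m=2,j=4: even sum, total = 0+8 = 8
m=3,j=0: odd sum, total = 8-0 = 8
m=3,j=1: even sum, total = 8+3 = 11
m=3,j=2: odd sum, total = 11-2 = 9
m=3,j=3: even sum, total = 9+9 = 18
m=3,j=4: odd sum, total = 18-4 = 14
m=4,j=0: even sum, total = 14+0 = 14
m=4,j=1: odd sum, total = 14-1 = 13
m=4,j=2: even sum, total = 13+8 = 21
m=4,j=3: odd sum, total = 21-3 = 18
m=4,j=4: even sum, total = 18+16 = 34

34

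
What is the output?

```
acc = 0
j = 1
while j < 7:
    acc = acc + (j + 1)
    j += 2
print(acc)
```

12

j=1: acc = 0+2 = 2
j=3: acc = 2+4 = 6
j=5: acc = 6+6 = 12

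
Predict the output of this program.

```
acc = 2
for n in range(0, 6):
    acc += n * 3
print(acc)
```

n=0: acc = 2+0*3 = 2
n=1: acc = 2+1*3 = 5
n=2: acc = 5+2*3 = 11
n=3: acc = 11+3*3 = 20
n=4: acc = 20+4*3 = 32
n=5: acc = 32+5*3 = 47

47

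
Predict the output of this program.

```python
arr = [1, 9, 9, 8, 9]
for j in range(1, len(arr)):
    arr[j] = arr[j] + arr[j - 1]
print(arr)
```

j=1: arr[1] = 9+1 = 10 → [1, 10, 9, 8, 9]
j=2: arr[2] = 9+10 = 19 → [1, 10, 19, 8, 9]
j=3: arr[3] = 8+19 = 27 → [1, 10, 19, 27, 9]
j=4: arr[4] = 9+27 = 36 → [1, 10, 19, 27, 36]

[1, 10, 19, 27, 36]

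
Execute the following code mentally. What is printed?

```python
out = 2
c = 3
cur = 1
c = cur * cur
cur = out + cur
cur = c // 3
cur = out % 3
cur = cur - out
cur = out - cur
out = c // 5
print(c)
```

c = 1*1 = 1
cur = 2+1 = 3
cur = 1//3 = 0
cur = 2%3 = 2
cur = 2-2 = 0
cur = 2-0 = 2
out = 1//5 = 0

1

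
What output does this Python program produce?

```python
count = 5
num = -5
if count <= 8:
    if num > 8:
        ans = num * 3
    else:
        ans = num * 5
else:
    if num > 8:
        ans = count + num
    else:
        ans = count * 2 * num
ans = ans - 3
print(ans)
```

count=5, num=-5
count <= 8 is True; num > 8 is False
→ ans = num * 5 = -25
ans = (-25)-3 = -28

-28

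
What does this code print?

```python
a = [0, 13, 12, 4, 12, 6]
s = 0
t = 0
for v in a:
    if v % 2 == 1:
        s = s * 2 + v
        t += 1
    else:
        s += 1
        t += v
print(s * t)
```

665

v=0: not odd, s = 0+1 = 1; t=0
v=13: odd, s = 1*2+13 = 15; t=1
v=12: not odd, s = 15+1 = 16; t=13
v=4: not odd, s = 16+1 = 17; t=17
v=12: not odd, s = 17+1 = 18; t=29
v=6: not odd, s = 18+1 = 19; t=35
s*t = 19*35 = 665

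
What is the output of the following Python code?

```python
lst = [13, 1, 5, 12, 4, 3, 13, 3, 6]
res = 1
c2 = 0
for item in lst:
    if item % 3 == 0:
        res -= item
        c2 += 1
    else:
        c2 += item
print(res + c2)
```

item=13: not %3==0; c2=13
item=1: not %3==0; c2=14
item=5: not %3==0; c2=19
item=12: %3==0, res = 1-12 = -11; c2=20
item=4: not %3==0; c2=24
item=3: %3==0, res = (-11)-3 = -14; c2=25
item=13: not %3==0; c2=38
item=3: %3==0, res = (-14)-3 = -17; c2=39
item=6: %3==0, res = (-17)-6 = -23; c2=40
res+c2 = (-23)+40 = 17

17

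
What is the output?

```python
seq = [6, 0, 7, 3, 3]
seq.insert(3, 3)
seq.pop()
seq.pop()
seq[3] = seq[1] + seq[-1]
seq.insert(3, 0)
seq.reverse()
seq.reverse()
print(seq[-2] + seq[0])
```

insert 3 at 3 → [6, 0, 7, 3, 3, 3]
pop() removes 3 → [6, 0, 7, 3, 3]
pop() removes 3 → [6, 0, 7, 3]
seq[3] = seq[1]+seq[-1] = 0+3 = 3 → [6, 0, 7, 3]
insert 0 at 3 → [6, 0, 7, 0, 3]
reverse → [3, 0, 7, 0, 6]
reverse → [6, 0, 7, 0, 3]
seq[-2]+seq[0] = 0+6 = 6

6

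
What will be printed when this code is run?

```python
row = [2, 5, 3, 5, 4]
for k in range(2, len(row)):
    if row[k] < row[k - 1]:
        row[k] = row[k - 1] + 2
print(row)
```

k=2: 3<5, row[2] = 5+2 = 7 → [2, 5, 7, 5, 4]
k=3: 5<7, row[3] = 7+2 = 9 → [2, 5, 7, 9, 4]
k=4: 4<9, row[4] = 9+2 = 11 → [2, 5, 7, 9, 11]

[2, 5, 7, 9, 11]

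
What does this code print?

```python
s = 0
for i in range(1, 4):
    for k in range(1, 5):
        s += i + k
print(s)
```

i=1,k=1: s = 0+2 = 2
i=1,k=2: s = 2+3 = 5
i=1,k=3: s = 5+4 = 9
i=1,k=4: s = 9+5 = 14
i=2,k=1: s = 14+3 = 17
i=2,k=2: s = 17+4 = 21
i=2,k=3: s = 21+5 = 26
i=2,k=4: s = 26+6 = 32
i=3,k=1: s = 32+4 = 36
i=3,k=2: s = 36+5 = 41
i=3,k=3: s = 41+6 = 47
i=3,k=4: s = 47+7 = 54

54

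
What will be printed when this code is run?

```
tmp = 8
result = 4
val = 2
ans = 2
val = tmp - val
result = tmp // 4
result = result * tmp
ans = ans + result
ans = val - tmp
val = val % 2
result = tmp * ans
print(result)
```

-16

val = 8-2 = 6
result = 8//4 = 2
result = 2*8 = 16
ans = 2+16 = 18
ans = 6-8 = -2
val = 6%2 = 0
result = 8*(-2) = -16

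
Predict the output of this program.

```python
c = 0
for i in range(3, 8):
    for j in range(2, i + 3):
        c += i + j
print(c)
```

i=3,j=2: c = 0+5 = 5
i=3,j=3: c = 5+6 = 11
i=3,j=4: c = 11+7 = 18
i=3,j=5: c = 18+8 = 26
i=4,j=2: c = 26+6 = 32
i=4,j=3: c = 32+7 = 39
i=4,j=4: c = 39+8 = 47
i=4,j=5: c = 47+9 = 56
i=4,j=6: c = 56+10 = 66
i=5,j=2: c = 66+7 = 73
i=5,j=3: c = 73+8 = 81
i=5,j=4: c = 81+9 = 90
i=5,j=5: c = 90+10 = 100
i=5,j=6: c = 100+11 = 111
i=5,j=7: c = 111+12 = 123
i=6,j=2: c = 123+8 = 131
i=6,j=3: c = 131+9 = 140
i=6,j=4: c = 140+10 = 150
i=6,j=5: c = 150+11 = 161
i=6,j=6: c = 161+12 = 173
i=6,j=7: c = 173+13 = 186
i=6,j=8: c = 186+14 = 200
i=7,j=2: c = 200+9 = 209
i=7,j=3: c = 209+10 = 219
i=7,j=4: c = 219+11 = 230
i=7,j=5: c = 230+12 = 242
i=7,j=6: c = 242+13 = 255
i=7,j=7: c = 255+14 = 269
i=7,j=8: c = 269+15 = 284
i=7,j=9: c = 284+16 = 300

300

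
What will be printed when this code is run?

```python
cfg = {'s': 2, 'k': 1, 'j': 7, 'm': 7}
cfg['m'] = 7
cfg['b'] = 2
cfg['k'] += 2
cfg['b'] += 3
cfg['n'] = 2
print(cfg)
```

cfg['m'] = 7 → {'s': 2, 'k': 1, 'j': 7, 'm': 7}
cfg['b'] = 2 → {'s': 2, 'k': 1, 'j': 7, 'm': 7, 'b': 2}
cfg['k'] = 1+2 = 3 → {'s': 2, 'k': 3, 'j': 7, 'm': 7, 'b': 2}
cfg['b'] = 2+3 = 5 → {'s': 2, 'k': 3, 'j': 7, 'm': 7, 'b': 5}
cfg['n'] = 2 → {'s': 2, 'k': 3, 'j': 7, 'm': 7, 'b': 5, 'n': 2}

{'s': 2, 'k': 3, 'j': 7, 'm': 7, 'b': 5, 'n': 2}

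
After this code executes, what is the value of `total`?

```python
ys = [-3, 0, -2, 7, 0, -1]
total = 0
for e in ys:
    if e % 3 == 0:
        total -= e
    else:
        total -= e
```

-1

e=-3: %3==0, total = 0-(-3) = 3
e=0: %3==0, total = 3-0 = 3
e=-2: not %3==0, total = 3-(-2) = 5
e=7: not %3==0, total = 5-7 = -2
e=0: %3==0, total = (-2)-0 = -2
e=-1: not %3==0, total = (-2)-(-1) = -1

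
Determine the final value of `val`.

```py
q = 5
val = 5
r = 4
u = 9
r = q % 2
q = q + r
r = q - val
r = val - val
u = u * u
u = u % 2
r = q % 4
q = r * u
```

5

r = 5%2 = 1
q = 5+1 = 6
r = 6-5 = 1
r = 5-5 = 0
u = 9*9 = 81
u = 81%2 = 1
r = 6%4 = 2
q = 2*1 = 2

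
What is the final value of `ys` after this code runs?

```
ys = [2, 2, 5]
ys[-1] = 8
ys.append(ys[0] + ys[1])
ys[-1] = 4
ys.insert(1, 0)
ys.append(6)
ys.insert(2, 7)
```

[2, 0, 7, 2, 8, 4, 6]

ys[-1] = 8 → [2, 2, 8]
append ys[0]+ys[1] = 2+2 = 4 → [2, 2, 8, 4]
ys[-1] = 4 → [2, 2, 8, 4]
insert 0 at 1 → [2, 0, 2, 8, 4]
append 6 → [2, 0, 2, 8, 4, 6]
insert 7 at 2 → [2, 0, 7, 2, 8, 4, 6]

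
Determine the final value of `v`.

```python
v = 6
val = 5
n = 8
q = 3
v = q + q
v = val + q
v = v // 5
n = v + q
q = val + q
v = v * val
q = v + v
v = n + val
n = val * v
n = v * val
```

9

v = 3+3 = 6
v = 5+3 = 8
v = 8//5 = 1
n = 1+3 = 4
q = 5+3 = 8
v = 1*5 = 5
q = 5+5 = 10
v = 4+5 = 9
n = 5*9 = 45
n = 9*5 = 45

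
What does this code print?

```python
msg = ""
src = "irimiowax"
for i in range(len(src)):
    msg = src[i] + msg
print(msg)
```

xawoimiri

i=0: prepend 'i' → 'i'
i=1: prepend 'r' → 'ri'
i=2: prepend 'i' → 'iri'
i=3: prepend 'm' → 'miri'
i=4: prepend 'i' → 'imiri'
i=5: prepend 'o' → 'oimiri'
i=6: prepend 'w' → 'woimiri'
i=7: prepend 'a' → 'awoimiri'
i=8: prepend 'x' → 'xawoimiri'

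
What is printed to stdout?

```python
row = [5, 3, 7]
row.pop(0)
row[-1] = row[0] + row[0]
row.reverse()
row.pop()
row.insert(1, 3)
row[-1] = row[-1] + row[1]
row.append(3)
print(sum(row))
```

15

pop(0) removes 5 → [3, 7]
row[-1] = row[0]+row[0] = 3+3 = 6 → [3, 6]
reverse → [6, 3]
pop() removes 3 → [6]
insert 3 at 1 → [6, 3]
row[-1] = row[-1]+row[1] = 3+3 = 6 → [6, 6]
append 3 → [6, 6, 3]
sum = 15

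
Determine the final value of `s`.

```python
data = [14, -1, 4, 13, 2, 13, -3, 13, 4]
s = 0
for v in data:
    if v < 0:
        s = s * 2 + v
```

v=14: not <0
v=-1: <0, s = 0*2+(-1) = -1
v=4: not <0
v=13: not <0
v=2: not <0
v=13: not <0
v=-3: <0, s = (-1)*2+(-3) = -5
v=13: not <0
v=4: not <0

-5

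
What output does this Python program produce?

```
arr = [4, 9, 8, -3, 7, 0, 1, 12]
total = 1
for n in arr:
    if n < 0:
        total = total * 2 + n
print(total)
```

n=4: not <0
n=9: not <0
n=8: not <0
n=-3: <0, total = 1*2+(-3) = -1
n=7: not <0
n=0: not <0
n=1: not <0
n=12: not <0

-1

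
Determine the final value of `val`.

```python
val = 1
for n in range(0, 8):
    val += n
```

n=0: val = 1+0 = 1
n=1: val = 1+1 = 2
n=2: val = 2+2 = 4
n=3: val = 4+3 = 7
n=4: val = 7+4 = 11
n=5: val = 11+5 = 16
n=6: val = 16+6 = 22
n=7: val = 22+7 = 29

29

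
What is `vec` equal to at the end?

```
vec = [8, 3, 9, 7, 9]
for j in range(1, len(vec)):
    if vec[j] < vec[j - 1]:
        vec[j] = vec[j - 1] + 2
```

j=1: 3<8, vec[1] = 8+2 = 10 → [8, 10, 9, 7, 9]
j=2: 9<10, vec[2] = 10+2 = 12 → [8, 10, 12, 7, 9]
j=3: 7<12, vec[3] = 12+2 = 14 → [8, 10, 12, 14, 9]
j=4: 9<14, vec[4] = 14+2 = 16 → [8, 10, 12, 14, 16]

[8, 10, 12, 14, 16]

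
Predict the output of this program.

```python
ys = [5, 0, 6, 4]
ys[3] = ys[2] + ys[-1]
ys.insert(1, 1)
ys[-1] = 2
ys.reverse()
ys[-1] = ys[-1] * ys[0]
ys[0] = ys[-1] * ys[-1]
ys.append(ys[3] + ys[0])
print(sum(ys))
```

ys[3] = ys[2]+ys[-1] = 6+4 = 10 → [5, 0, 6, 10]
insert 1 at 1 → [5, 1, 0, 6, 10]
ys[-1] = 2 → [5, 1, 0, 6, 2]
reverse → [2, 6, 0, 1, 5]
ys[-1] = ys[-1]*ys[0] = 5*2 = 10 → [2, 6, 0, 1, 10]
ys[0] = ys[-1]*ys[-1] = 10*10 = 100 → [100, 6, 0, 1, 10]
append ys[3]+ys[0] = 1+100 = 101 → [100, 6, 0, 1, 10, 101]
sum = 218

218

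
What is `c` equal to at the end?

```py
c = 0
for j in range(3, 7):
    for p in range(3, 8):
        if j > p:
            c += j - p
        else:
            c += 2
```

38

j=3,p=3: not 3>3, c = 0+2 = 2
j=3,p=4: not 3>4, c = 2+2 = 4
j=3,p=5: not 3>5, c = 4+2 = 6
j=3,p=6: not 3>6, c = 6+2 = 8
j=3,p=7: not 3>7, c = 8+2 = 10
j=4,p=3: 4>3, c = 10+1 = 11
j=4,p=4: not 4>4, c = 11+2 = 13
j=4,p=5: not 4>5, c = 13+2 = 15
j=4,p=6: not 4>6, c = 15+2 = 17
j=4,p=7: not 4>7, c = 17+2 = 19
j=5,p=3: 5>3, c = 19+2 = 21
j=5,p=4: 5>4, c = 21+1 = 22
j=5,p=5: not 5>5, c = 22+2 = 24
j=5,p=6: not 5>6, c = 24+2 = 26
j=5,p=7: not 5>7, c = 26+2 = 28
j=6,p=3: 6>3, c = 28+3 = 31
j=6,p=4: 6>4, c = 31+2 = 33
j=6,p=5: 6>5, c = 33+1 = 34
j=6,p=6: not 6>6, c = 34+2 = 36
j=6,p=7: not 6>7, c = 36+2 = 38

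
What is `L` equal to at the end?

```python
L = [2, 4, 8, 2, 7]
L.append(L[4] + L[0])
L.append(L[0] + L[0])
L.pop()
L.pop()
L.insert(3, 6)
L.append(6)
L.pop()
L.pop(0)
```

[4, 8, 6, 2, 7]

append L[4]+L[0] = 7+2 = 9 → [2, 4, 8, 2, 7, 9]
append L[0]+L[0] = 2+2 = 4 → [2, 4, 8, 2, 7, 9, 4]
pop() removes 4 → [2, 4, 8, 2, 7, 9]
pop() removes 9 → [2, 4, 8, 2, 7]
insert 6 at 3 → [2, 4, 8, 6, 2, 7]
append 6 → [2, 4, 8, 6, 2, 7, 6]
pop() removes 6 → [2, 4, 8, 6, 2, 7]
pop(0) removes 2 → [4, 8, 6, 2, 7]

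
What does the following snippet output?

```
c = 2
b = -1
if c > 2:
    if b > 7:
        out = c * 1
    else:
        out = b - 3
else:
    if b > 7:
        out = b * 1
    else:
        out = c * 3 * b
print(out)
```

c=2, b=-1
c > 2 is False; b > 7 is False
→ out = c * 3 * b = -6

-6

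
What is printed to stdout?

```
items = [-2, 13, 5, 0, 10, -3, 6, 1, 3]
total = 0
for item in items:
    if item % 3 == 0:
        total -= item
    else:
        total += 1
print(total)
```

-1

item=-2: not %3==0, total = 0+1 = 1
item=13: not %3==0, total = 1+1 = 2
item=5: not %3==0, total = 2+1 = 3
item=0: %3==0, total = 3-0 = 3
item=10: not %3==0, total = 3+1 = 4
item=-3: %3==0, total = 4-(-3) = 7
item=6: %3==0, total = 7-6 = 1
item=1: not %3==0, total = 1+1 = 2
item=3: %3==0, total = 2-3 = -1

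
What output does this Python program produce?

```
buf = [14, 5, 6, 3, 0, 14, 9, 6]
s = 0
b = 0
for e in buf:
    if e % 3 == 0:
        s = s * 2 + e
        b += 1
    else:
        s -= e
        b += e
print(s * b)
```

e=14: not %3==0, s = 0-14 = -14; b=14
e=5: not %3==0, s = (-14)-5 = -19; b=19
e=6: %3==0, s = (-19)*2+6 = -32; b=20
e=3: %3==0, s = (-32)*2+3 = -61; b=21
e=0: %3==0, s = (-61)*2+0 = -122; b=22
e=14: not %3==0, s = (-122)-14 = -136; b=36
e=9: %3==0, s = (-136)*2+9 = -263; b=37
e=6: %3==0, s = (-263)*2+6 = -520; b=38
s*b = (-520)*38 = -19760

-19760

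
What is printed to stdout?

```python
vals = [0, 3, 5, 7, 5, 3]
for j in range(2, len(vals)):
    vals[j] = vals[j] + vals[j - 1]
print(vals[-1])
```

j=2: vals[2] = 5+3 = 8 → [0, 3, 8, 7, 5, 3]
j=3: vals[3] = 7+8 = 15 → [0, 3, 8, 15, 5, 3]
j=4: vals[4] = 5+15 = 20 → [0, 3, 8, 15, 20, 3]
j=5: vals[5] = 3+20 = 23 → [0, 3, 8, 15, 20, 23]

23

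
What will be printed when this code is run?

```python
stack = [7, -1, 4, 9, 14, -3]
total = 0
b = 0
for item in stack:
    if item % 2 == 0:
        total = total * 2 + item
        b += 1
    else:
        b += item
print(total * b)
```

item=7: not even; b=7
item=-1: not even; b=6
item=4: even, total = 0*2+4 = 4; b=7
item=9: not even; b=16
item=14: even, total = 4*2+14 = 22; b=17
item=-3: not even; b=14
total*b = 22*14 = 308

308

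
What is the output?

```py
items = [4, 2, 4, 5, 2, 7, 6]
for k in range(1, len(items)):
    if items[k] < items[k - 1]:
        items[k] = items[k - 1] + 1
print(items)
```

k=1: 2<4, items[1] = 4+1 = 5 → [4, 5, 4, 5, 2, 7, 6]
k=2: 4<5, items[2] = 5+1 = 6 → [4, 5, 6, 5, 2, 7, 6]
k=3: 5<6, items[3] = 6+1 = 7 → [4, 5, 6, 7, 2, 7, 6]
k=4: 2<7, items[4] = 7+1 = 8 → [4, 5, 6, 7, 8, 7, 6]
k=5: 7<8, items[5] = 8+1 = 9 → [4, 5, 6, 7, 8, 9, 6]
k=6: 6<9, items[6] = 9+1 = 10 → [4, 5, 6, 7, 8, 9, 10]

[4, 5, 6, 7, 8, 9, 10]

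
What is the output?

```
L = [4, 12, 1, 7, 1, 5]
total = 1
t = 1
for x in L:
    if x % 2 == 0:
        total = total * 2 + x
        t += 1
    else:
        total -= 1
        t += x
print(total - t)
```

x=4: even, total = 1*2+4 = 6; t=2
x=12: even, total = 6*2+12 = 24; t=3
x=1: not even, total = 24-1 = 23; t=4
x=7: not even, total = 23-1 = 22; t=11
x=1: not even, total = 22-1 = 21; t=12
x=5: not even, total = 21-1 = 20; t=17
total-t = 20-17 = 3

3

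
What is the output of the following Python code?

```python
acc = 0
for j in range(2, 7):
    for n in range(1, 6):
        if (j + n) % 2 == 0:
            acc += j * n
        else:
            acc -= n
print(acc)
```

j=2,n=1: odd sum, acc = 0-1 = -1
j=2,n=2: even sum, acc = (-1)+4 = 3
j=2,n=3: odd sum, acc = 3-3 = 0
j=2,n=4: even sum, acc = 0+8 = 8
j=2,n=5: odd sum, acc = 8-5 = 3
j=3,n=1: even sum, acc = 3+3 = 6
j=3,n=2: odd sum, acc = 6-2 = 4
j=3,n=3: even sum, acc = 4+9 = 13
j=3,n=4: odd sum, acc = 13-4 = 9
j=3,n=5: even sum, acc = 9+15 = 24
j=4,n=1: odd sum, acc = 24-1 = 23
j=4,n=2: even sum, acc = 23+8 = 31
j=4,n=3: odd sum, acc = 31-3 = 28
j=4,n=4: even sum, acc = 28+16 = 44
j=4,n=5: odd sum, acc = 44-5 = 39
j=5,n=1: even sum, acc = 39+5 = 44
j=5,n=2: odd sum, acc = 44-2 = 42
j=5,n=3: even sum, acc = 42+15 = 57
j=5,n=4: odd sum, acc = 57-4 = 53
j=5,n=5: even sum, acc = 53+25 = 78
j=6,n=1: odd sum, acc = 78-1 = 77
j=6,n=2: even sum, acc = 77+12 = 89
j=6,n=3: odd sum, acc = 89-3 = 86
j=6,n=4: even sum, acc = 86+24 = 110
j=6,n=5: odd sum, acc = 110-5 = 105

105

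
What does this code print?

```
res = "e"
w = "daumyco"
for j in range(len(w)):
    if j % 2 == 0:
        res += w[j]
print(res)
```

j=0: add 'd' → 'ed'
j=1: skip
j=2: add 'u' → 'edu'
j=3: skip
j=4: add 'y' → 'eduy'
j=5: skip
j=6: add 'o' → 'eduyo'

eduyo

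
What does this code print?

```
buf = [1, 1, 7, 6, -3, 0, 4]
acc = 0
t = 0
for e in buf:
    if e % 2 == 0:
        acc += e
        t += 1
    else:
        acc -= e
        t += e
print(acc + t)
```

13

e=1: not even, acc = 0-1 = -1; t=1
e=1: not even, acc = (-1)-1 = -2; t=2
e=7: not even, acc = (-2)-7 = -9; t=9
e=6: even, acc = (-9)+6 = -3; t=10
e=-3: not even, acc = (-3)-(-3) = 0; t=7
e=0: even, acc = 0+0 = 0; t=8
e=4: even, acc = 0+4 = 4; t=9
acc+t = 4+9 = 13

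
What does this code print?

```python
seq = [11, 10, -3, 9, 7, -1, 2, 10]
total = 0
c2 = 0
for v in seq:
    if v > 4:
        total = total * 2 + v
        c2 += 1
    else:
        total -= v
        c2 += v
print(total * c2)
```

v=11: >4, total = 0*2+11 = 11; c2=1
v=10: >4, total = 11*2+10 = 32; c2=2
v=-3: not >4, total = 32-(-3) = 35; c2=-1
v=9: >4, total = 35*2+9 = 79; c2=0
v=7: >4, total = 79*2+7 = 165; c2=1
v=-1: not >4, total = 165-(-1) = 166; c2=0
v=2: not >4, total = 166-2 = 164; c2=2
v=10: >4, total = 164*2+10 = 338; c2=3
total*c2 = 338*3 = 1014

1014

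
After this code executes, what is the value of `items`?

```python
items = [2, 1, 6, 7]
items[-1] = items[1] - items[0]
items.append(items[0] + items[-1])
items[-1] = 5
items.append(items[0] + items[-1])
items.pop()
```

[2, 1, 6, -1, 5]

items[-1] = items[1]-items[0] = 1-2 = -1 → [2, 1, 6, -1]
append items[0]+items[-1] = 2+(-1) = 1 → [2, 1, 6, -1, 1]
items[-1] = 5 → [2, 1, 6, -1, 5]
append items[0]+items[-1] = 2+5 = 7 → [2, 1, 6, -1, 5, 7]
pop() removes 7 → [2, 1, 6, -1, 5]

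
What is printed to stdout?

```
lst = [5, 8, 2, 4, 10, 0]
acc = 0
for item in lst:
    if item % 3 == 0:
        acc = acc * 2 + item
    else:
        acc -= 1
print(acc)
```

-10

item=5: not %3==0, acc = 0-1 = -1
item=8: not %3==0, acc = (-1)-1 = -2
item=2: not %3==0, acc = (-2)-1 = -3
item=4: not %3==0, acc = (-3)-1 = -4
item=10: not %3==0, acc = (-4)-1 = -5
item=0: %3==0, acc = (-5)*2+0 = -10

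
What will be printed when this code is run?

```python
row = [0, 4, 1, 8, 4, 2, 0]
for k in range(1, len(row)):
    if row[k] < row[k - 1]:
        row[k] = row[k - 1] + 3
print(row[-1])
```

k=1: 4>=0, unchanged → [0, 4, 1, 8, 4, 2, 0]
k=2: 1<4, row[2] = 4+3 = 7 → [0, 4, 7, 8, 4, 2, 0]
k=3: 8>=7, unchanged → [0, 4, 7, 8, 4, 2, 0]
k=4: 4<8, row[4] = 8+3 = 11 → [0, 4, 7, 8, 11, 2, 0]
k=5: 2<11, row[5] = 11+3 = 14 → [0, 4, 7, 8, 11, 14, 0]
k=6: 0<14, row[6] = 14+3 = 17 → [0, 4, 7, 8, 11, 14, 17]

17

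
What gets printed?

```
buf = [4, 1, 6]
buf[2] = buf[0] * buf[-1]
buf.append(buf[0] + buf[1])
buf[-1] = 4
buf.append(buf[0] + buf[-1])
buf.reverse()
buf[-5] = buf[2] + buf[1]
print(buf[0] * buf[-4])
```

buf[2] = buf[0]*buf[-1] = 4*6 = 24 → [4, 1, 24]
append buf[0]+buf[1] = 4+1 = 5 → [4, 1, 24, 5]
buf[-1] = 4 → [4, 1, 24, 4]
append buf[0]+buf[-1] = 4+4 = 8 → [4, 1, 24, 4, 8]
reverse → [8, 4, 24, 1, 4]
buf[-5] = buf[2]+buf[1] = 24+4 = 28 → [28, 4, 24, 1, 4]
buf[0]*buf[-4] = 28*4 = 112

112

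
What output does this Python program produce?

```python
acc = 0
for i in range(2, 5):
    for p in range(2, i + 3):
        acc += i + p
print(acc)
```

81

i=2,p=2: acc = 0+4 = 4
i=2,p=3: acc = 4+5 = 9
i=2,p=4: acc = 9+6 = 15
i=3,p=2: acc = 15+5 = 20
i=3,p=3: acc = 20+6 = 26
i=3,p=4: acc = 26+7 = 33
i=3,p=5: acc = 33+8 = 41
i=4,p=2: acc = 41+6 = 47
i=4,p=3: acc = 47+7 = 54
i=4,p=4: acc = 54+8 = 62
i=4,p=5: acc = 62+9 = 71
i=4,p=6: acc = 71+10 = 81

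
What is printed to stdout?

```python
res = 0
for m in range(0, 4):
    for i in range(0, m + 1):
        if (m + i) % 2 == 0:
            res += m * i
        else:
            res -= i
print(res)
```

m=0,i=0: even sum, res = 0+0 = 0
m=1,i=0: odd sum, res = 0-0 = 0
m=1,i=1: even sum, res = 0+1 = 1
m=2,i=0: even sum, res = 1+0 = 1
m=2,i=1: odd sum, res = 1-1 = 0
m=2,i=2: even sum, res = 0+4 = 4
m=3,i=0: odd sum, res = 4-0 = 4
m=3,i=1: even sum, res = 4+3 = 7
m=3,i=2: odd sum, res = 7-2 = 5
m=3,i=3: even sum, res = 5+9 = 14

14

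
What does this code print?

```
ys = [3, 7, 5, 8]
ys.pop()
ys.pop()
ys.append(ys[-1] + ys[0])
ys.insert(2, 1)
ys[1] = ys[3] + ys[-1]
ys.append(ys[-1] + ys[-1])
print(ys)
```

pop() removes 8 → [3, 7, 5]
pop() removes 5 → [3, 7]
append ys[-1]+ys[0] = 7+3 = 10 → [3, 7, 10]
insert 1 at 2 → [3, 7, 1, 10]
ys[1] = ys[3]+ys[-1] = 10+10 = 20 → [3, 20, 1, 10]
append ys[-1]+ys[-1] = 10+10 = 20 → [3, 20, 1, 10, 20]

[3, 20, 1, 10, 20]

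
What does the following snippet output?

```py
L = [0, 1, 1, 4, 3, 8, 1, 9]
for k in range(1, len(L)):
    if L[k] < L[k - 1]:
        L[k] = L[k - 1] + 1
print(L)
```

k=1: 1>=0, unchanged → [0, 1, 1, 4, 3, 8, 1, 9]
k=2: 1>=1, unchanged → [0, 1, 1, 4, 3, 8, 1, 9]
k=3: 4>=1, unchanged → [0, 1, 1, 4, 3, 8, 1, 9]
k=4: 3<4, L[4] = 4+1 = 5 → [0, 1, 1, 4, 5, 8, 1, 9]
k=5: 8>=5, unchanged → [0, 1, 1, 4, 5, 8, 1, 9]
k=6: 1<8, L[6] = 8+1 = 9 → [0, 1, 1, 4, 5, 8, 9, 9]
k=7: 9>=9, unchanged → [0, 1, 1, 4, 5, 8, 9, 9]

[0, 1, 1, 4, 5, 8, 9, 9]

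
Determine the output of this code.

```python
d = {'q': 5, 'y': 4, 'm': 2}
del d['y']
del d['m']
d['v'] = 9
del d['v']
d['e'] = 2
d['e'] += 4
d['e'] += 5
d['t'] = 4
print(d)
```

{'q': 5, 'e': 11, 't': 4}

del 'y' → {'q': 5, 'm': 2}
del 'm' → {'q': 5}
d['v'] = 9 → {'q': 5, 'v': 9}
del 'v' → {'q': 5}
d['e'] = 2 → {'q': 5, 'e': 2}
d['e'] = 2+4 = 6 → {'q': 5, 'e': 6}
d['e'] = 6+5 = 11 → {'q': 5, 'e': 11}
d['t'] = 4 → {'q': 5, 'e': 11, 't': 4}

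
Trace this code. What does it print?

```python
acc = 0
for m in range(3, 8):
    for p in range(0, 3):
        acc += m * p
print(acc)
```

75

m=3,p=0: acc = 0+0 = 0
m=3,p=1: acc = 0+3 = 3
m=3,p=2: acc = 3+6 = 9
m=4,p=0: acc = 9+0 = 9
m=4,p=1: acc = 9+4 = 13
m=4,p=2: acc = 13+8 = 21
m=5,p=0: acc = 21+0 = 21
m=5,p=1: acc = 21+5 = 26
m=5,p=2: acc = 26+10 = 36
m=6,p=0: acc = 36+0 = 36
m=6,p=1: acc = 36+6 = 42
m=6,p=2: acc = 42+12 = 54
m=7,p=0: acc = 54+0 = 54
m=7,p=1: acc = 54+7 = 61
m=7,p=2: acc = 61+14 = 75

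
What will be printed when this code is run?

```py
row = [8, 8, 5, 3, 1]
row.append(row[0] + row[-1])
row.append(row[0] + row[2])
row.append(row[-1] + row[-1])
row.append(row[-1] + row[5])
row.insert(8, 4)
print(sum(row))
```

append row[0]+row[-1] = 8+1 = 9 → [8, 8, 5, 3, 1, 9]
append row[0]+row[2] = 8+5 = 13 → [8, 8, 5, 3, 1, 9, 13]
append row[-1]+row[-1] = 13+13 = 26 → [8, 8, 5, 3, 1, 9, 13, 26]
append row[-1]+row[5] = 26+9 = 35 → [8, 8, 5, 3, 1, 9, 13, 26, 35]
insert 4 at 8 → [8, 8, 5, 3, 1, 9, 13, 26, 4, 35]
sum = 112

112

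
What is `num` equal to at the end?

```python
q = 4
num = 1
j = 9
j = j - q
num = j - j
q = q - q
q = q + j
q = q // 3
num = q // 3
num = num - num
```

0

j = 9-4 = 5
num = 5-5 = 0
q = 4-4 = 0
q = 0+5 = 5
q = 5//3 = 1
num = 1//3 = 0
num = 0-0 = 0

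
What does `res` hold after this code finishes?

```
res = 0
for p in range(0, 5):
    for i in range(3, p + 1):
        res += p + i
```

p=3,i=3: res = 0+6 = 6
p=4,i=3: res = 6+7 = 13
p=4,i=4: res = 13+8 = 21

21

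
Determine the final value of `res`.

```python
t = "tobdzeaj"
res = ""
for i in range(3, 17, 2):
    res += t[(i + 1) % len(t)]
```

'zatbzat'

i=3: add t[4]='z' → 'z'
i=5: add t[6]='a' → 'za'
i=7: add t[0]='t' → 'zat'
i=9: add t[2]='b' → 'zatb'
i=11: add t[4]='z' → 'zatbz'
i=13: add t[6]='a' → 'zatbza'
i=15: add t[0]='t' → 'zatbzat'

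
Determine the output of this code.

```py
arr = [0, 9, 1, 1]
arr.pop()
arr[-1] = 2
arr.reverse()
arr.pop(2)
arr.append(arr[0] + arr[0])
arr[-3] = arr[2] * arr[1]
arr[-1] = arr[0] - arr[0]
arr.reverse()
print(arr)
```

pop() removes 1 → [0, 9, 1]
arr[-1] = 2 → [0, 9, 2]
reverse → [2, 9, 0]
pop(2) removes 0 → [2, 9]
append arr[0]+arr[0] = 2+2 = 4 → [2, 9, 4]
arr[-3] = arr[2]*arr[1] = 4*9 = 36 → [36, 9, 4]
arr[-1] = arr[0]-arr[0] = 36-36 = 0 → [36, 9, 0]
reverse → [0, 9, 36]

[0, 9, 36]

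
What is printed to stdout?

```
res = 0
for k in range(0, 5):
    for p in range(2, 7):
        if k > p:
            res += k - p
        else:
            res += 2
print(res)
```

48

k=0,p=2: not 0>2, res = 0+2 = 2
k=0,p=3: not 0>3, res = 2+2 = 4
k=0,p=4: not 0>4, res = 4+2 = 6
k=0,p=5: not 0>5, res = 6+2 = 8
k=0,p=6: not 0>6, res = 8+2 = 10
k=1,p=2: not 1>2, res = 10+2 = 12
k=1,p=3: not 1>3, res = 12+2 = 14
k=1,p=4: not 1>4, res = 14+2 = 16
k=1,p=5: not 1>5, res = 16+2 = 18
k=1,p=6: not 1>6, res = 18+2 = 20
k=2,p=2: not 2>2, res = 20+2 = 22
k=2,p=3: not 2>3, res = 22+2 = 24
k=2,p=4: not 2>4, res = 24+2 = 26
k=2,p=5: not 2>5, res = 26+2 = 28
k=2,p=6: not 2>6, res = 28+2 = 30
k=3,p=2: 3>2, res = 30+1 = 31
k=3,p=3: not 3>3, res = 31+2 = 33
k=3,p=4: not 3>4, res = 33+2 = 35
k=3,p=5: not 3>5, res = 35+2 = 37
k=3,p=6: not 3>6, res = 37+2 = 39
k=4,p=2: 4>2, res = 39+2 = 41
k=4,p=3: 4>3, res = 41+1 = 42
k=4,p=4: not 4>4, res = 42+2 = 44
k=4,p=5: not 4>5, res = 44+2 = 46
k=4,p=6: not 4>6, res = 46+2 = 48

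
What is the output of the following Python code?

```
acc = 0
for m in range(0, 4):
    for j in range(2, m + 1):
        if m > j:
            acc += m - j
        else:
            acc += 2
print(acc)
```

5

m=2,j=2: not 2>2, acc = 0+2 = 2
m=3,j=2: 3>2, acc = 2+1 = 3
m=3,j=3: not 3>3, acc = 3+2 = 5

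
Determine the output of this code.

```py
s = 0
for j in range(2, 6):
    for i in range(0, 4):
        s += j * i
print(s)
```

84

j=2,i=0: s = 0+0 = 0
j=2,i=1: s = 0+2 = 2
j=2,i=2: s = 2+4 = 6
j=2,i=3: s = 6+6 = 12
j=3,i=0: s = 12+0 = 12
j=3,i=1: s = 12+3 = 15
j=3,i=2: s = 15+6 = 21
j=3,i=3: s = 21+9 = 30
j=4,i=0: s = 30+0 = 30
j=4,i=1: s = 30+4 = 34
j=4,i=2: s = 34+8 = 42
j=4,i=3: s = 42+12 = 54
j=5,i=0: s = 54+0 = 54
j=5,i=1: s = 54+5 = 59
j=5,i=2: s = 59+10 = 69
j=5,i=3: s = 69+15 = 84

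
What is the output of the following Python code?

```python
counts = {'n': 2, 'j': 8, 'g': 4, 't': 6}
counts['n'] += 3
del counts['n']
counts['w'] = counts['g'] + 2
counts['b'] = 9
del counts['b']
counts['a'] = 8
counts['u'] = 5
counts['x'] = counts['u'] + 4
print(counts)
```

counts['n'] = 2+3 = 5 → {'n': 5, 'j': 8, 'g': 4, 't': 6}
del 'n' → {'j': 8, 'g': 4, 't': 6}
counts['w'] = counts['g']+2 = 6 → {'j': 8, 'g': 4, 't': 6, 'w': 6}
counts['b'] = 9 → {'j': 8, 'g': 4, 't': 6, 'w': 6, 'b': 9}
del 'b' → {'j': 8, 'g': 4, 't': 6, 'w': 6}
counts['a'] = 8 → {'j': 8, 'g': 4, 't': 6, 'w': 6, 'a': 8}
counts['u'] = 5 → {'j': 8, 'g': 4, 't': 6, 'w': 6, 'a': 8, 'u': 5}
counts['x'] = counts['u']+4 = 9 → {'j': 8, 'g': 4, 't': 6, 'w': 6, 'a': 8, 'u': 5, 'x': 9}

{'j': 8, 'g': 4, 't': 6, 'w': 6, 'a': 8, 'u': 5, 'x': 9}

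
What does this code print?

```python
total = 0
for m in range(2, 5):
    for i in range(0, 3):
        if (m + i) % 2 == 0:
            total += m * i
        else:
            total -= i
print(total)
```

11

m=2,i=0: even sum, total = 0+0 = 0
m=2,i=1: odd sum, total = 0-1 = -1
m=2,i=2: even sum, total = (-1)+4 = 3
m=3,i=0: odd sum, total = 3-0 = 3
m=3,i=1: even sum, total = 3+3 = 6
m=3,i=2: odd sum, total = 6-2 = 4
m=4,i=0: even sum, total = 4+0 = 4
m=4,i=1: odd sum, total = 4-1 = 3
m=4,i=2: even sum, total = 3+8 = 11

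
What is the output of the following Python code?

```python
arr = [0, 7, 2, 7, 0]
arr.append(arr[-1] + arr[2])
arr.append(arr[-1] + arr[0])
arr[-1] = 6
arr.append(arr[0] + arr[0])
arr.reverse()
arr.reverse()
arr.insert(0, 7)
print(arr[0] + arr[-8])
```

append arr[-1]+arr[2] = 0+2 = 2 → [0, 7, 2, 7, 0, 2]
append arr[-1]+arr[0] = 2+0 = 2 → [0, 7, 2, 7, 0, 2, 2]
arr[-1] = 6 → [0, 7, 2, 7, 0, 2, 6]
append arr[0]+arr[0] = 0+0 = 0 → [0, 7, 2, 7, 0, 2, 6, 0]
reverse → [0, 6, 2, 0, 7, 2, 7, 0]
reverse → [0, 7, 2, 7, 0, 2, 6, 0]
insert 7 at 0 → [7, 0, 7, 2, 7, 0, 2, 6, 0]
arr[0]+arr[-8] = 7+0 = 7

7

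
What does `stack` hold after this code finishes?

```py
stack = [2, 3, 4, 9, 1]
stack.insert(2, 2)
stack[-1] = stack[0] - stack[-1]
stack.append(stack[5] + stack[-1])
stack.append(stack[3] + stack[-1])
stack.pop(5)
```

[2, 3, 2, 4, 9, 2, 6]

insert 2 at 2 → [2, 3, 2, 4, 9, 1]
stack[-1] = stack[0]-stack[-1] = 2-1 = 1 → [2, 3, 2, 4, 9, 1]
append stack[5]+stack[-1] = 1+1 = 2 → [2, 3, 2, 4, 9, 1, 2]
append stack[3]+stack[-1] = 4+2 = 6 → [2, 3, 2, 4, 9, 1, 2, 6]
pop(5) removes 1 → [2, 3, 2, 4, 9, 2, 6]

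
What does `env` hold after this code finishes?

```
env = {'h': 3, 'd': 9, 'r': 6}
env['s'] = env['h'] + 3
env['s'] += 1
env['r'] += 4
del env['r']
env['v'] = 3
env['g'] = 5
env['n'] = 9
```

{'h': 3, 'd': 9, 's': 7, 'v': 3, 'g': 5, 'n': 9}

env['s'] = env['h']+3 = 6 → {'h': 3, 'd': 9, 'r': 6, 's': 6}
env['s'] = 6+1 = 7 → {'h': 3, 'd': 9, 'r': 6, 's': 7}
env['r'] = 6+4 = 10 → {'h': 3, 'd': 9, 'r': 10, 's': 7}
del 'r' → {'h': 3, 'd': 9, 's': 7}
env['v'] = 3 → {'h': 3, 'd': 9, 's': 7, 'v': 3}
env['g'] = 5 → {'h': 3, 'd': 9, 's': 7, 'v': 3, 'g': 5}
env['n'] = 9 → {'h': 3, 'd': 9, 's': 7, 'v': 3, 'g': 5, 'n': 9}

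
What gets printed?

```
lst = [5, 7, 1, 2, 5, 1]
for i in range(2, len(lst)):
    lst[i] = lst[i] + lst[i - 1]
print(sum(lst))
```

i=2: lst[2] = 1+7 = 8 → [5, 7, 8, 2, 5, 1]
i=3: lst[3] = 2+8 = 10 → [5, 7, 8, 10, 5, 1]
i=4: lst[4] = 5+10 = 15 → [5, 7, 8, 10, 15, 1]
i=5: lst[5] = 1+15 = 16 → [5, 7, 8, 10, 15, 16]
sum = 61

61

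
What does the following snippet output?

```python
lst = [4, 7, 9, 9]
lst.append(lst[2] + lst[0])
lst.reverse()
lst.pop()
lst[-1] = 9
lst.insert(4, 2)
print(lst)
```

[13, 9, 9, 9, 2]

append lst[2]+lst[0] = 9+4 = 13 → [4, 7, 9, 9, 13]
reverse → [13, 9, 9, 7, 4]
pop() removes 4 → [13, 9, 9, 7]
lst[-1] = 9 → [13, 9, 9, 9]
insert 2 at 4 → [13, 9, 9, 9, 2]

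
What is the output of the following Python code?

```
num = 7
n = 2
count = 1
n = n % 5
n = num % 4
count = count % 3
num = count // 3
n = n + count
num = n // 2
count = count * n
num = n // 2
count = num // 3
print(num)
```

n = 2%5 = 2
n = 7%4 = 3
count = 1%3 = 1
num = 1//3 = 0
n = 3+1 = 4
num = 4//2 = 2
count = 1*4 = 4
num = 4//2 = 2
count = 2//3 = 0

2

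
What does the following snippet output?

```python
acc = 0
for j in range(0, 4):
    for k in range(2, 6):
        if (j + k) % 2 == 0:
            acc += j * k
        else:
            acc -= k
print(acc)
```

j=0,k=2: even sum, acc = 0+0 = 0
j=0,k=3: odd sum, acc = 0-3 = -3
j=0,k=4: even sum, acc = (-3)+0 = -3
j=0,k=5: odd sum, acc = (-3)-5 = -8
j=1,k=2: odd sum, acc = (-8)-2 = -10
j=1,k=3: even sum, acc = (-10)+3 = -7
j=1,k=4: odd sum, acc = (-7)-4 = -11
j=1,k=5: even sum, acc = (-11)+5 = -6
j=2,k=2: even sum, acc = (-6)+4 = -2
j=2,k=3: odd sum, acc = (-2)-3 = -5
j=2,k=4: even sum, acc = (-5)+8 = 3
j=2,k=5: odd sum, acc = 3-5 = -2
j=3,k=2: odd sum, acc = (-2)-2 = -4
j=3,k=3: even sum, acc = (-4)+9 = 5
j=3,k=4: odd sum, acc = 5-4 = 1
j=3,k=5: even sum, acc = 1+15 = 16

16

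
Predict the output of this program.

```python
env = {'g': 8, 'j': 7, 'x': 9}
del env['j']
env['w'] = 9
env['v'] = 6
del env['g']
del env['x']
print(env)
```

{'w': 9, 'v': 6}

del 'j' → {'g': 8, 'x': 9}
env['w'] = 9 → {'g': 8, 'x': 9, 'w': 9}
env['v'] = 6 → {'g': 8, 'x': 9, 'w': 9, 'v': 6}
del 'g' → {'x': 9, 'w': 9, 'v': 6}
del 'x' → {'w': 9, 'v': 6}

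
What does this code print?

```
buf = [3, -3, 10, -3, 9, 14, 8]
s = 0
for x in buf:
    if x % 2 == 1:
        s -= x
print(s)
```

-6

x=3: odd, s = 0-3 = -3
x=-3: odd, s = (-3)-(-3) = 0
x=10: not odd
x=-3: odd, s = 0-(-3) = 3
x=9: odd, s = 3-9 = -6
x=14: not odd
x=8: not odd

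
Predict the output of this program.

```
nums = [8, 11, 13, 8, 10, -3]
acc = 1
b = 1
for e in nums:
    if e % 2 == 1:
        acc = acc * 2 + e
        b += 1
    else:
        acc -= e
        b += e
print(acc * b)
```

e=8: not odd, acc = 1-8 = -7; b=9
e=11: odd, acc = (-7)*2+11 = -3; b=10
e=13: odd, acc = (-3)*2+13 = 7; b=11
e=8: not odd, acc = 7-8 = -1; b=19
e=10: not odd, acc = (-1)-10 = -11; b=29
e=-3: odd, acc = (-11)*2+(-3) = -25; b=30
acc*b = (-25)*30 = -750

-750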